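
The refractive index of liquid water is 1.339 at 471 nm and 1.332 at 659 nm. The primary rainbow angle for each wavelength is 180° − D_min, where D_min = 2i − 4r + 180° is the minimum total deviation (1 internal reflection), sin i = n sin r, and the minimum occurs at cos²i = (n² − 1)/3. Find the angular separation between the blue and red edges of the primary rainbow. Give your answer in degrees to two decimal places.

At 471 nm (n = 1.339): cos²i = 0.26431 → i = 59.062°, r = 39.834°, D_min = 138.786°, rainbow angle = 41.214°.
At 659 nm (n = 1.332): cos²i = 0.25807 → i = 59.469°, r = 40.290°, D_min = 137.776°, rainbow angle = 42.224°.
Angular width = |41.214° − 42.224°| = 1.010°.

1.01°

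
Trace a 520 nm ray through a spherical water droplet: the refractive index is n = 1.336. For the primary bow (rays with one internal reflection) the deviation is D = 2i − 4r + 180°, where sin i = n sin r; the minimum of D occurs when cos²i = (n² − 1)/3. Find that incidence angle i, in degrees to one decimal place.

59.2°

cos²i = (1.336² − 1)/3 = (1.78490 − 1)/3 = 0.26163.
cos i = 0.51150, so i = 59.236°.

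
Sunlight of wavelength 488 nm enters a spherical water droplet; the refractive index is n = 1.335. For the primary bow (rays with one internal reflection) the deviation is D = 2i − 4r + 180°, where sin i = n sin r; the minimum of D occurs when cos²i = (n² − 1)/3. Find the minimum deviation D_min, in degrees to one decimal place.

138.2°

cos²i = (1.78222 − 1)/3 = 0.26074; i = arccos(0.51063) = 59.294°.
sin r = sin 59.294°/1.335 = 0.64405; r = 40.094°.
D_min = 2·59.294° − 4·40.094° + 180° = 138.212°.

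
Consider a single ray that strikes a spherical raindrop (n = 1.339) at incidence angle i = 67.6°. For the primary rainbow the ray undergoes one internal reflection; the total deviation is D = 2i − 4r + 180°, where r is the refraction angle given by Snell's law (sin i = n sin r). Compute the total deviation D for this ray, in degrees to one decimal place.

140.5°

sin r = sin 67.6° / 1.339 = 0.9245/1.339 = 0.6905; r = 43.67°.
D = 2·67.6° − 4·43.67° + 180° = 135.20° − 174.67° + 180° = 140.53°.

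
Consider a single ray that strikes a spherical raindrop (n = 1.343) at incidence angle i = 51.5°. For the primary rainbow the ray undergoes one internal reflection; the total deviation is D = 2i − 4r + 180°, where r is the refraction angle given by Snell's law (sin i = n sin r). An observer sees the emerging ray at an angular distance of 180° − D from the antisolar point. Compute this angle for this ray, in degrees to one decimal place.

sin r = sin 51.5° / 1.343 = 0.7826/1.343 = 0.5827; r = 35.64°.
D = 2·51.5° − 4·35.64° + 180° = 103.00° − 142.57° + 180° = 140.43°.
Angle from antisolar point = 180° − D = 39.57°.

39.6°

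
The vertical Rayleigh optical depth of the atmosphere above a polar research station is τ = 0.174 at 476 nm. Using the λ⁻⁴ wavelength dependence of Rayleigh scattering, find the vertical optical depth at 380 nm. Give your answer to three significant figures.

0.428

τ(380 nm) = τ(476 nm) × (476/380)⁴ = 0.174 × (1.2526)⁴ = 0.174 × 2.4620 = 0.4284.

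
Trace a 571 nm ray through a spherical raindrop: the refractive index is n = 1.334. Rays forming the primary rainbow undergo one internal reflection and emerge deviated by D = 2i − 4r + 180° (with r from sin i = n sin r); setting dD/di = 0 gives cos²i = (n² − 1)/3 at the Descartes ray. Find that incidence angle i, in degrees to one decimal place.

59.4°

cos²i = (1.334² − 1)/3 = (1.77956 − 1)/3 = 0.25985.
cos i = 0.50976, so i = 59.352°.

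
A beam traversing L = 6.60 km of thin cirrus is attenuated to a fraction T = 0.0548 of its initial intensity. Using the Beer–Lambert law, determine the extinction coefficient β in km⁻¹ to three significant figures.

0.440 km⁻¹

Beer–Lambert: T = exp(−βL) ⇒ β = −ln(T)/L = −ln(0.0548)/6.60 = 2.9041/6.60 = 0.44 km⁻¹.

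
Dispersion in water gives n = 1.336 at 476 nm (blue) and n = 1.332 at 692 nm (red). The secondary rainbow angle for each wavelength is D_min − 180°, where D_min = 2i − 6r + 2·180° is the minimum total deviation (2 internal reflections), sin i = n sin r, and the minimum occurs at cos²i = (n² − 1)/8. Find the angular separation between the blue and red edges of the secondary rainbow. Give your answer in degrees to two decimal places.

1.05°

At 476 nm (n = 1.336): cos²i = 0.09811 → i = 71.746°, r = 45.303°, D_min = 231.674°, rainbow angle = 51.674°.
At 692 nm (n = 1.332): cos²i = 0.09678 → i = 71.875°, r = 45.520°, D_min = 230.628°, rainbow angle = 50.628°.
Angular width = |51.674° − 50.628°| = 1.046°.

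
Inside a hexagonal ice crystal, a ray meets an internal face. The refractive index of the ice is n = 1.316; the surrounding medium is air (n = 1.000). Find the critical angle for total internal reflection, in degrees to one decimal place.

sin θ_c = n_air / n = 1.000 / 1.316 = 0.7599.
θ_c = arcsin(0.7599) = 49.45°.

49.5°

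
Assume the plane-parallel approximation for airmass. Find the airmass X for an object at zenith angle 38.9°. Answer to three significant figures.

1.28

X = sec z = 1/cos 38.9° = 1/0.7782 = 1.2849.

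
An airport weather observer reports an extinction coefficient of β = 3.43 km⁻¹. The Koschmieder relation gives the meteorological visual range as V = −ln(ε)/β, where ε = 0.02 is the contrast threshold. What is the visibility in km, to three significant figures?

V = −ln(0.02) / 3.43 = 3.912 / 3.43 = 1.1405 km.

1.14 km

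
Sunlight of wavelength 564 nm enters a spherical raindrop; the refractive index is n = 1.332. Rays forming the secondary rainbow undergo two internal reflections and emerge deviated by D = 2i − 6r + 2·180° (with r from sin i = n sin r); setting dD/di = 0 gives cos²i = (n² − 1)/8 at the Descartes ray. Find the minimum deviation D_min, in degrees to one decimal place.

cos²i = (1.77422 − 1)/8 = 0.09678; i = arccos(0.31109) = 71.875°.
sin r = sin 71.875°/1.332 = 0.71350; r = 45.520°.
D_min = 2·71.875° − 6·45.520° + 360° = 230.628°.

230.6°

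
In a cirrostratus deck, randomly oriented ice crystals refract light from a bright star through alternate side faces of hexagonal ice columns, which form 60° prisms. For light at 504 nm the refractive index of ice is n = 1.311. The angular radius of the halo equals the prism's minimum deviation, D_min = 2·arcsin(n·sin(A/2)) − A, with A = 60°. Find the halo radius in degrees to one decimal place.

n·sin(A/2) = 1.311 × sin 30° = 1.311 × 0.5000 = 0.6555.
D_min = 2·arcsin(0.6555) − 60° = 2 × 40.958° − 60° = 21.915°.

21.9°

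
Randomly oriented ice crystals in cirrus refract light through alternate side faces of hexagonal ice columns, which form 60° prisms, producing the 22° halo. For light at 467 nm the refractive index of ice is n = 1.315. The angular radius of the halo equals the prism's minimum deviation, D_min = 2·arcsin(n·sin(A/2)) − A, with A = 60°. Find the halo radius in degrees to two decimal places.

22.22°

n·sin(A/2) = 1.315 × sin 30° = 1.315 × 0.5000 = 0.6575.
D_min = 2·arcsin(0.6575) − 60° = 2 × 41.109° − 60° = 22.219°.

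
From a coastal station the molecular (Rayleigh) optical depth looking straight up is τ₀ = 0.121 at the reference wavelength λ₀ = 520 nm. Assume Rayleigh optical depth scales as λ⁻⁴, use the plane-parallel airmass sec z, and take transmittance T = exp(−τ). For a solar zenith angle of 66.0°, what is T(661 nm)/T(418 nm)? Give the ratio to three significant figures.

1.82

Airmass: sec 66.0° = 2.4586.
τ(661 nm) = 0.121 × (520/661)⁴ × 2.4586 = 0.121 × 0.3830 × 2.4586 = 0.1139.
τ(418 nm) = 0.121 × (520/418)⁴ × 2.4586 = 0.121 × 2.3950 × 2.4586 = 0.7125.
T(661)/T(418) = exp(τ_B − τ_A) = exp(0.5986) = 1.8195.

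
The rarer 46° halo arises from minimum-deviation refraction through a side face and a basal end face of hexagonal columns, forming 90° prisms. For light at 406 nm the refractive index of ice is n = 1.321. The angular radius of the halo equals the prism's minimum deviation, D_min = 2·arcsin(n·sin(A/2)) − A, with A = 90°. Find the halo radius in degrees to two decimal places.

48.16°

n·sin(A/2) = 1.321 × sin 45° = 1.321 × 0.7071 = 0.9341.
D_min = 2·arcsin(0.9341) − 90° = 2 × 69.081° − 90° = 48.163°.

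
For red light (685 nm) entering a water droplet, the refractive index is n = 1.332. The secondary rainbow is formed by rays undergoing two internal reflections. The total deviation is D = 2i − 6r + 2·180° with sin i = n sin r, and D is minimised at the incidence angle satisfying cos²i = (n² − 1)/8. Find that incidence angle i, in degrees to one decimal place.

71.9°

cos²i = (1.332² − 1)/8 = (1.77422 − 1)/8 = 0.09678.
cos i = 0.31109, so i = 71.875°.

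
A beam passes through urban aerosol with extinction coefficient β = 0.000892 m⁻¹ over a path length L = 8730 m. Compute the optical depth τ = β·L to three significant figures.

7.79

τ = β·L = 0.000892 × 8730 = 7.7872.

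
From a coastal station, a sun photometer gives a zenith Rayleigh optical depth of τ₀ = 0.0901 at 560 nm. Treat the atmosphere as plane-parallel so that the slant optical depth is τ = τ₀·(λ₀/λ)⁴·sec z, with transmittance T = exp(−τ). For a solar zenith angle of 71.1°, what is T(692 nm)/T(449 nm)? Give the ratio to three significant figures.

1.74

Airmass: sec 71.1° = 3.0872.
τ(692 nm) = 0.0901 × (560/692)⁴ × 3.0872 = 0.0901 × 0.4289 × 3.0872 = 0.1193.
τ(449 nm) = 0.0901 × (560/449)⁴ × 3.0872 = 0.0901 × 2.4197 × 3.0872 = 0.6731.
T(692)/T(449) = exp(τ_B − τ_A) = exp(0.5538) = 1.7398.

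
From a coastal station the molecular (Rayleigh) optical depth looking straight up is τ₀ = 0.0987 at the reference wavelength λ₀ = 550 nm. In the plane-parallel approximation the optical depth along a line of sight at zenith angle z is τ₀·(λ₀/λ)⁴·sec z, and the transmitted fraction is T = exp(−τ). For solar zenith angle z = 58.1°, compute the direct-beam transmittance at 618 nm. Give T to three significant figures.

0.889

sec 58.1° = 1.8924.
τ = 0.0987 × (550/618)⁴ × 1.8924 = 0.0987 × 0.6273 × 1.8924 = 0.1172.
T = exp(−0.1172) = 0.8894.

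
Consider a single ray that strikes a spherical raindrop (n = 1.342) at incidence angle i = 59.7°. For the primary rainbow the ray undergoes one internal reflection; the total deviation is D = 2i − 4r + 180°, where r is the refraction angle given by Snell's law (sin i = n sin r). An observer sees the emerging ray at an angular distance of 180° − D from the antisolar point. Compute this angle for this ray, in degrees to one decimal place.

40.8°

sin r = sin 59.7° / 1.342 = 0.8634/1.342 = 0.6434; r = 40.04°.
D = 2·59.7° − 4·40.04° + 180° = 119.40° − 160.17° + 180° = 139.23°.
Angle from antisolar point = 180° − D = 40.77°.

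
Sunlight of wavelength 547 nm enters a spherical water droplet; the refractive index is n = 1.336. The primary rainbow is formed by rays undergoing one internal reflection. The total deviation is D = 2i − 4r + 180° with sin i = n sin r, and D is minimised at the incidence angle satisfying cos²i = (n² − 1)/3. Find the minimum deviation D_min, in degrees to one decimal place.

cos²i = (1.78490 − 1)/3 = 0.26163; i = arccos(0.51150) = 59.236°.
sin r = sin 59.236°/1.336 = 0.64318; r = 40.029°.
D_min = 2·59.236° − 4·40.029° + 180° = 138.356°.

138.4°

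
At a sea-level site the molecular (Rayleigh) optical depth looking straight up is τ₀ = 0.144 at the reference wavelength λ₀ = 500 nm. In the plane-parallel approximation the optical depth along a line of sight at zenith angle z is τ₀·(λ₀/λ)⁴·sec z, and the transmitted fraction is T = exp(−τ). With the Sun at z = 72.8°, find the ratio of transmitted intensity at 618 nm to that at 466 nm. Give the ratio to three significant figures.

1.55

Airmass: sec 72.8° = 3.3817.
τ(618 nm) = 0.144 × (500/618)⁴ × 3.3817 = 0.144 × 0.4285 × 3.3817 = 0.2087.
τ(466 nm) = 0.144 × (500/466)⁴ × 3.3817 = 0.144 × 1.3254 × 3.3817 = 0.6454.
T(618)/T(466) = exp(τ_B − τ_A) = exp(0.4368) = 1.5477.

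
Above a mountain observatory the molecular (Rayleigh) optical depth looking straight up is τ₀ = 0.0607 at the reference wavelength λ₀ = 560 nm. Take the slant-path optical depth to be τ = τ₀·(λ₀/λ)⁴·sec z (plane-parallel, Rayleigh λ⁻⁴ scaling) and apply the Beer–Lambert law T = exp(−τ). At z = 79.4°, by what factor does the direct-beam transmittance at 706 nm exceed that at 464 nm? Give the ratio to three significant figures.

Airmass: sec 79.4° = 5.4362.
τ(706 nm) = 0.0607 × (560/706)⁴ × 5.4362 = 0.0607 × 0.3959 × 5.4362 = 0.1306.
τ(464 nm) = 0.0607 × (560/464)⁴ × 5.4362 = 0.0607 × 2.1217 × 5.4362 = 0.7001.
T(706)/T(464) = exp(τ_B − τ_A) = exp(0.5695) = 1.7674.

1.77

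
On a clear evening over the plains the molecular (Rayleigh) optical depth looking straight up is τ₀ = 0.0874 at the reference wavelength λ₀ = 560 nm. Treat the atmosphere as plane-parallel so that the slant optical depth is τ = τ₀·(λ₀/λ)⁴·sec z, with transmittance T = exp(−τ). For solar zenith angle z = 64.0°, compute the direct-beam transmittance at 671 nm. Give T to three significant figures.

0.908

sec 64.0° = 2.2812.
τ = 0.0874 × (560/671)⁴ × 2.2812 = 0.0874 × 0.4851 × 2.2812 = 0.0967.
T = exp(−0.0967) = 0.9078.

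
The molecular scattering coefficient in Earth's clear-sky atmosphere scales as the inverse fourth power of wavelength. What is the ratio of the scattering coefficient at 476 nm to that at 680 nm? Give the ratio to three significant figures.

4.16

Rayleigh scattering ∝ λ⁻⁴, so the ratio of coefficients is the inverse fourth power of the wavelength ratio.
σ(476)/σ(680) = (680/476)⁴ = (1.4286)⁴ = 4.165.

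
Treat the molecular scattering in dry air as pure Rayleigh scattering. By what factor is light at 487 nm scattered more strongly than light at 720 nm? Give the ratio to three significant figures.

4.78

Rayleigh scattering ∝ λ⁻⁴, so the ratio of coefficients is the inverse fourth power of the wavelength ratio.
σ(487)/σ(720) = (720/487)⁴ = (1.4784)⁴ = 4.778.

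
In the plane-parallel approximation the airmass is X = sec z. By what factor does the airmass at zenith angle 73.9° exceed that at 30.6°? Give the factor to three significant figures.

X(73.9°)/X(30.6°) = sec 73.9° / sec 30.6° = cos 30.6° / cos 73.9° = 0.8607/0.2773 = 3.1038.

3.10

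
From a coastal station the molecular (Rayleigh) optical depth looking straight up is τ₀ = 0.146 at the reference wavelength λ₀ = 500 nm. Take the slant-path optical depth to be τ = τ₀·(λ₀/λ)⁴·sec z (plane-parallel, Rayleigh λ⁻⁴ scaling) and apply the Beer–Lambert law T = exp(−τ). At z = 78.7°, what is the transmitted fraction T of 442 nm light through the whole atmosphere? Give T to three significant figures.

0.295

sec 78.7° = 5.1034.
τ = 0.146 × (500/442)⁴ × 5.1034 = 0.146 × 1.6375 × 5.1034 = 1.2201.
T = exp(−1.2201) = 0.2952.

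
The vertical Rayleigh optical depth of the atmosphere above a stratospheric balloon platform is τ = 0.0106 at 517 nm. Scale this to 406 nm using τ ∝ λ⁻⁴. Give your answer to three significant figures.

τ(406 nm) = τ(517 nm) × (517/406)⁴ = 0.0106 × (1.2734)⁴ = 0.0106 × 2.6294 = 0.0279.

0.0279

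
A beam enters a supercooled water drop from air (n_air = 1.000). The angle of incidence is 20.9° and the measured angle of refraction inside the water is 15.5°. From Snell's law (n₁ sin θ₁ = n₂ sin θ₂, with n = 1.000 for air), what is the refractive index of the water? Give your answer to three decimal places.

1.335

n = sin θ_i / sin θ_r = sin 20.9° / sin 15.5° = 0.3567 / 0.2672 = 1.3349.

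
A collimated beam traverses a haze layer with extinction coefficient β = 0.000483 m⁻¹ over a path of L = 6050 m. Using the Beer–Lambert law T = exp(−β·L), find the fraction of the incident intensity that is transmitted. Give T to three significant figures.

0.0538

τ = β·L = 0.000483 × 6050 = 2.9221.
T = exp(−2.9221) = 0.0538.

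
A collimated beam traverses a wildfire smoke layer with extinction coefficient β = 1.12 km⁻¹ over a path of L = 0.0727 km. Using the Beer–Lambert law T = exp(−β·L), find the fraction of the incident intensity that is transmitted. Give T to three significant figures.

τ = β·L = 1.12 × 0.0727 = 0.0814.
T = exp(−0.0814) = 0.9218.

0.922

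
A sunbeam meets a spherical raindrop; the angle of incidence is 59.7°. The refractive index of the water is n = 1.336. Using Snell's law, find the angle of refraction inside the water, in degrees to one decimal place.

40.3°

Snell: sin θ_r = sin θ_i / n = sin 59.7° / 1.336 = 0.8634 / 1.336 = 0.6463.
θ_r = arcsin(0.6463) = 40.26°.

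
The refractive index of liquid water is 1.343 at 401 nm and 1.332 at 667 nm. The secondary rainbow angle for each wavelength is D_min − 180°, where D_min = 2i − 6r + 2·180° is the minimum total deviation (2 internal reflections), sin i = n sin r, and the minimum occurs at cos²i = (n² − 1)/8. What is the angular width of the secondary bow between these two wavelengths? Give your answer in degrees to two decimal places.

2.85°

At 401 nm (n = 1.343): cos²i = 0.10046 → i = 71.522°, r = 44.928°, D_min = 233.478°, rainbow angle = 53.478°.
At 667 nm (n = 1.332): cos²i = 0.09678 → i = 71.875°, r = 45.520°, D_min = 230.628°, rainbow angle = 50.628°.
Angular width = |53.478° − 50.628°| = 2.849°.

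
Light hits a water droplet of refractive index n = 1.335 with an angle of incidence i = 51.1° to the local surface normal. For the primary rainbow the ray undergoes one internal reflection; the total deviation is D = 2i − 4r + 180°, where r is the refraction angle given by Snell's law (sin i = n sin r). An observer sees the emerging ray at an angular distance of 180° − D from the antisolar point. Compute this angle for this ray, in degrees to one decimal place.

sin r = sin 51.1° / 1.335 = 0.7782/1.335 = 0.5830; r = 35.66°.
D = 2·51.1° − 4·35.66° + 180° = 102.20° − 142.63° + 180° = 139.57°.
Angle from antisolar point = 180° − D = 40.43°.

40.4°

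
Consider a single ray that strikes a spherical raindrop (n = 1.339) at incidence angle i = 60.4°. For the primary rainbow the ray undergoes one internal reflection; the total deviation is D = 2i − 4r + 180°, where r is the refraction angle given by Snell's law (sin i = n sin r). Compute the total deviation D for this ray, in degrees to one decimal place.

138.8°

sin r = sin 60.4° / 1.339 = 0.8695/1.339 = 0.6494; r = 40.49°.
D = 2·60.4° − 4·40.49° + 180° = 120.80° − 161.97° + 180° = 138.83°.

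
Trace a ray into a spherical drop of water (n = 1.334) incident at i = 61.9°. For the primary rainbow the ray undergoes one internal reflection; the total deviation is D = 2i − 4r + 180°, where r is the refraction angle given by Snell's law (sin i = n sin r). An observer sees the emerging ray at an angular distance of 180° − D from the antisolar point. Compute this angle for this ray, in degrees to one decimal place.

41.8°

sin r = sin 61.9° / 1.334 = 0.8821/1.334 = 0.6613; r = 41.40°.
D = 2·61.9° − 4·41.40° + 180° = 123.80° − 165.59° + 180° = 138.21°.
Angle from antisolar point = 180° − D = 41.79°.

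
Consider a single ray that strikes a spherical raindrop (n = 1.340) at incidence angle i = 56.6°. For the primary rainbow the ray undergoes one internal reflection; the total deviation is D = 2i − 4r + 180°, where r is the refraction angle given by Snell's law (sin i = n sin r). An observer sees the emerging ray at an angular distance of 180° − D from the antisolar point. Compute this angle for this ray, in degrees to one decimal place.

sin r = sin 56.6° / 1.340 = 0.8348/1.340 = 0.6230; r = 38.54°.
D = 2·56.6° − 4·38.54° + 180° = 113.20° − 154.15° + 180° = 139.05°.
Angle from antisolar point = 180° − D = 40.95°.

40.9°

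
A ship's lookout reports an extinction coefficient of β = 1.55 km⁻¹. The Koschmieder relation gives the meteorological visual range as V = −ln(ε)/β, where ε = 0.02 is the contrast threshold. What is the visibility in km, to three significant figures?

2.52 km

V = −ln(0.02) / 1.55 = 3.912 / 1.55 = 2.5239 km.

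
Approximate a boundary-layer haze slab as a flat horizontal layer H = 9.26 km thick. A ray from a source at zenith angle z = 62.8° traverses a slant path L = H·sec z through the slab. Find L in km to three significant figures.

sec z = 1/cos 62.8° = 2.1877.
L = 9.26 × 2.1877 = 20.258 km.

20.3 km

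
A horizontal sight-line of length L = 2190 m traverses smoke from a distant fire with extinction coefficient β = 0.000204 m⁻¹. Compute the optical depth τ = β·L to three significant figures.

0.447

τ = β·L = 0.000204 × 2190 = 0.4468.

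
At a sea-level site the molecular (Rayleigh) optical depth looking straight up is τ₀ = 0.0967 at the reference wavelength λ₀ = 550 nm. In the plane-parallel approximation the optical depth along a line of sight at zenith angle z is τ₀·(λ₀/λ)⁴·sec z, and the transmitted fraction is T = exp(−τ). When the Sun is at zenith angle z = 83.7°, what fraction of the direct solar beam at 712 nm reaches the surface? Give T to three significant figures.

0.731

sec 83.7° = 9.1129.
τ = 0.0967 × (550/712)⁴ × 9.1129 = 0.0967 × 0.3561 × 9.1129 = 0.3138.
T = exp(−0.3138) = 0.7307.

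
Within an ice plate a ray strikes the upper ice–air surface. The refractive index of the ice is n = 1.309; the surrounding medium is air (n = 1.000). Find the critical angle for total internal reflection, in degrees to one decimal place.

49.8°

sin θ_c = n_air / n = 1.000 / 1.309 = 0.7639.
θ_c = arcsin(0.7639) = 49.81°.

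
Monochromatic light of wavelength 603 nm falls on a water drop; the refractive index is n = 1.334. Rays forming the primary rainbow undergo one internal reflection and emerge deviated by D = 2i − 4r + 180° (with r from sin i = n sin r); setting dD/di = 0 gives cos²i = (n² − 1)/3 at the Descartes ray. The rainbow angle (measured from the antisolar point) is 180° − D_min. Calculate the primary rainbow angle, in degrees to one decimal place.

41.9°

cos²i = (1.77956 − 1)/3 = 0.25985; i = arccos(0.50976) = 59.352°.
sin r = sin 59.352°/1.334 = 0.64492; r = 40.159°.
D_min = 2·59.352° − 4·40.159° + 180° = 138.067°.
Rainbow angle = 180° − D_min = 41.933°.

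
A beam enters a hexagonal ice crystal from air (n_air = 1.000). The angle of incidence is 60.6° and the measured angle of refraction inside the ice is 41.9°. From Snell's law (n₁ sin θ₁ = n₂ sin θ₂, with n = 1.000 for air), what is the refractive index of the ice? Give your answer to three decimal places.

1.305

n = sin θ_i / sin θ_r = sin 60.6° / sin 41.9° = 0.8712 / 0.6678 = 1.3045.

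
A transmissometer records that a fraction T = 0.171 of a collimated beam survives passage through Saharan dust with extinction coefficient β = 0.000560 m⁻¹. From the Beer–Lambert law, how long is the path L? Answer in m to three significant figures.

Beer–Lambert: T = exp(−βL) ⇒ L = −ln(T)/β = −ln(0.171)/0.000560 = 1.7661/0.000560 = 3154 m.

3150 m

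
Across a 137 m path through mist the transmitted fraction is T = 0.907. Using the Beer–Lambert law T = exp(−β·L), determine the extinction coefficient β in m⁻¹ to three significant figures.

0.000713 m⁻¹

Beer–Lambert: T = exp(−βL) ⇒ β = −ln(T)/L = −ln(0.907)/137 = 0.0976/137 = 0.0007125 m⁻¹.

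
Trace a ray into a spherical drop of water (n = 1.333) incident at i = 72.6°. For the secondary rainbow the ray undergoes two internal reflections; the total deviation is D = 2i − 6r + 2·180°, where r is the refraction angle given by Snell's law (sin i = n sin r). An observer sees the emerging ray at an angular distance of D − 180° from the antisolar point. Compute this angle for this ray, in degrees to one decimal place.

sin r = sin 72.6° / 1.333 = 0.9542/1.333 = 0.7159; r = 45.71°.
D = 2·72.6° − 6·45.71° + 2·180° = 145.20° − 274.28° + 360° = 230.92°.
Angle from antisolar point = D − 180° = 50.92°.

50.9°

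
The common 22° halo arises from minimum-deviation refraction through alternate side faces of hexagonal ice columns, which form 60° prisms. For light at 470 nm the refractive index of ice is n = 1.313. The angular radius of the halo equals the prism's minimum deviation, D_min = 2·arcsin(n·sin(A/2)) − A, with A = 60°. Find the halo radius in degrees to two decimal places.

22.07°

n·sin(A/2) = 1.313 × sin 30° = 1.313 × 0.5000 = 0.6565.
D_min = 2·arcsin(0.6565) − 60° = 2 × 41.033° − 60° = 22.067°.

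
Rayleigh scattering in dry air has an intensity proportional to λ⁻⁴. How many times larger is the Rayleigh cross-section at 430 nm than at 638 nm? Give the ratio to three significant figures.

4.85

Rayleigh scattering ∝ λ⁻⁴, so the ratio of coefficients is the inverse fourth power of the wavelength ratio.
σ(430)/σ(638) = (638/430)⁴ = (1.4837)⁴ = 4.846.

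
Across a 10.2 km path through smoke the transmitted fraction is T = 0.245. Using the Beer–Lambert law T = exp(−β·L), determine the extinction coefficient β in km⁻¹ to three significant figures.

0.138 km⁻¹

Beer–Lambert: T = exp(−βL) ⇒ β = −ln(T)/L = −ln(0.245)/10.2 = 1.4065/10.2 = 0.1379 km⁻¹.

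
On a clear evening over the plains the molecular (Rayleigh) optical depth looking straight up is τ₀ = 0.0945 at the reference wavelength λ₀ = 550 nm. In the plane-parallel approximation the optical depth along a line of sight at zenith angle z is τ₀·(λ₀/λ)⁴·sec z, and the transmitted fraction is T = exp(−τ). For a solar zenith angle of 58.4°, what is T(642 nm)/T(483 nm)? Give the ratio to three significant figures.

1.23

Airmass: sec 58.4° = 1.9084.
τ(642 nm) = 0.0945 × (550/642)⁴ × 1.9084 = 0.0945 × 0.5387 × 1.9084 = 0.0971.
τ(483 nm) = 0.0945 × (550/483)⁴ × 1.9084 = 0.0945 × 1.6814 × 1.9084 = 0.3032.
T(642)/T(483) = exp(τ_B − τ_A) = exp(0.2061) = 1.2289.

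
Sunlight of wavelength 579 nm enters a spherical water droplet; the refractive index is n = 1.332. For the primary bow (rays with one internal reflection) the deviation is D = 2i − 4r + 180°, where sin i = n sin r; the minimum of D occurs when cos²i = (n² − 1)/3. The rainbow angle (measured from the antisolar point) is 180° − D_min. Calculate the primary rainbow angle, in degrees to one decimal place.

cos²i = (1.77422 − 1)/3 = 0.25807; i = arccos(0.50801) = 59.469°.
sin r = sin 59.469°/1.332 = 0.64666; r = 40.290°.
D_min = 2·59.469° − 4·40.290° + 180° = 137.776°.
Rainbow angle = 180° − D_min = 42.224°.

42.2°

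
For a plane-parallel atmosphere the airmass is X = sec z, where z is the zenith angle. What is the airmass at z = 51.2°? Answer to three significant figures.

1.60

X = sec z = 1/cos 51.2° = 1/0.6266 = 1.5959.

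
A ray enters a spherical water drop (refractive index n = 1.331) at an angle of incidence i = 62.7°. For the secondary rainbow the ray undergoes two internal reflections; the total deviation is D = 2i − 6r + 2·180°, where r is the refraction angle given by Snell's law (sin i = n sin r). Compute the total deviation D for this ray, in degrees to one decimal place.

234.1°

sin r = sin 62.7° / 1.331 = 0.8886/1.331 = 0.6676; r = 41.88°.
D = 2·62.7° − 6·41.88° + 2·180° = 125.40° − 251.31° + 360° = 234.09°.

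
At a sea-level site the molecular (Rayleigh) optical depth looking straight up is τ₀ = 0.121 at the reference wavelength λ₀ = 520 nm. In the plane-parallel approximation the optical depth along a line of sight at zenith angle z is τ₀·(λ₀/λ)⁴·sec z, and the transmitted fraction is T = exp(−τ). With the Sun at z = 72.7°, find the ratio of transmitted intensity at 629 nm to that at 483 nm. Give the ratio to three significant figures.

Airmass: sec 72.7° = 3.3628.
τ(629 nm) = 0.121 × (520/629)⁴ × 3.3628 = 0.121 × 0.4671 × 3.3628 = 0.1901.
τ(483 nm) = 0.121 × (520/483)⁴ × 3.3628 = 0.121 × 1.3435 × 3.3628 = 0.5466.
T(629)/T(483) = exp(τ_B − τ_A) = exp(0.3566) = 1.4284.

1.43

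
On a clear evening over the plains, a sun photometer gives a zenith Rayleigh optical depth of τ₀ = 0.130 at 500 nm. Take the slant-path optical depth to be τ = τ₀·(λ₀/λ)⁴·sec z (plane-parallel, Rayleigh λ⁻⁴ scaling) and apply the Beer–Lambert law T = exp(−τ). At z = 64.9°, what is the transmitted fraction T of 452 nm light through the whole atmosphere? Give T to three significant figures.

0.632

sec 64.9° = 2.3574.
τ = 0.130 × (500/452)⁴ × 2.3574 = 0.130 × 1.4974 × 2.3574 = 0.4589.
T = exp(−0.4589) = 0.6320.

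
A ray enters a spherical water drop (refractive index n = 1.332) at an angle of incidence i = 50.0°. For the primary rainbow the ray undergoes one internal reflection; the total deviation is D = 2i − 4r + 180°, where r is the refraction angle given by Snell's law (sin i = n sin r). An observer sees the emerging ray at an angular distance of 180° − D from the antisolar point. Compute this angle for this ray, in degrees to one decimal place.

sin r = sin 50.0° / 1.332 = 0.7660/1.332 = 0.5751; r = 35.11°.
D = 2·50.0° − 4·35.11° + 180° = 100.00° − 140.43° + 180° = 139.57°.
Angle from antisolar point = 180° − D = 40.43°.

40.4°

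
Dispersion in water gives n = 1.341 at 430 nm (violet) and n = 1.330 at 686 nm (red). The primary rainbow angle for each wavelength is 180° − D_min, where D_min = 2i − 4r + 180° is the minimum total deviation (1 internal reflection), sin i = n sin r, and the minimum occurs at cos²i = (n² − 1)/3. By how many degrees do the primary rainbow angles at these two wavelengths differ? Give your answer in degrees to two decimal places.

At 430 nm (n = 1.341): cos²i = 0.26609 → i = 58.946°, r = 39.705°, D_min = 139.071°, rainbow angle = 40.929°.
At 686 nm (n = 1.330): cos²i = 0.25630 → i = 59.585°, r = 40.422°, D_min = 137.484°, rainbow angle = 42.516°.
Angular width = |40.929° − 42.516°| = 1.588°.

1.59°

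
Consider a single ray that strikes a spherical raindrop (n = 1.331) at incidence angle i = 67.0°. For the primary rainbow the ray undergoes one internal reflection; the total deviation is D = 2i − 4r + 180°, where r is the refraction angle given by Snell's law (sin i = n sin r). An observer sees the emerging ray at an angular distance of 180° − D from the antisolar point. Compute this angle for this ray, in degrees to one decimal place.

41.0°

sin r = sin 67.0° / 1.331 = 0.9205/1.331 = 0.6916; r = 43.76°.
D = 2·67.0° − 4·43.76° + 180° = 134.00° − 175.02° + 180° = 138.98°.
Angle from antisolar point = 180° − D = 41.02°.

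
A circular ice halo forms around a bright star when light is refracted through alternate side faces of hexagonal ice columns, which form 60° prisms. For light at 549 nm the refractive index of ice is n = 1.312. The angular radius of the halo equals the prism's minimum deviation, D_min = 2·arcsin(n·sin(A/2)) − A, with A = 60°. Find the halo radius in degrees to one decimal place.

22.0°

n·sin(A/2) = 1.312 × sin 30° = 1.312 × 0.5000 = 0.6560.
D_min = 2·arcsin(0.6560) − 60° = 2 × 40.996° − 60° = 21.991°.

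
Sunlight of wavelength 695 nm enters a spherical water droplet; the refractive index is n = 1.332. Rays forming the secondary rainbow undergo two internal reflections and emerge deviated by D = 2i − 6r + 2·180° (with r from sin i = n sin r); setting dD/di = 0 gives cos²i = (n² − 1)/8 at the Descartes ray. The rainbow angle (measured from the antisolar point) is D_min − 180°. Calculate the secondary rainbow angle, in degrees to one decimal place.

50.6°

cos²i = (1.77422 − 1)/8 = 0.09678; i = arccos(0.31109) = 71.875°.
sin r = sin 71.875°/1.332 = 0.71350; r = 45.520°.
D_min = 2·71.875° − 6·45.520° + 360° = 230.628°.
Rainbow angle = D_min − 180° = 50.628°.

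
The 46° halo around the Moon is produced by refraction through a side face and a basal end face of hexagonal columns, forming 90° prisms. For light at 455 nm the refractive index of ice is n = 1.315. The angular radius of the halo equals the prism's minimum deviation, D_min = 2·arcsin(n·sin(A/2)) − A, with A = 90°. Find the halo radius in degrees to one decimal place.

46.8°

n·sin(A/2) = 1.315 × sin 45° = 1.315 × 0.7071 = 0.9298.
D_min = 2·arcsin(0.9298) − 90° = 2 × 68.411° − 90° = 46.821°.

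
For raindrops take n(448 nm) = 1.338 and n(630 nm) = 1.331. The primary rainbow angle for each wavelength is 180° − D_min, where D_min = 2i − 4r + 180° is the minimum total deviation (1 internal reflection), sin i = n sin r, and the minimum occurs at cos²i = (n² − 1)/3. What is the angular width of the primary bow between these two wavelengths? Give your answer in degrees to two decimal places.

At 448 nm (n = 1.338): cos²i = 0.26341 → i = 59.120°, r = 39.899°, D_min = 138.643°, rainbow angle = 41.357°.
At 630 nm (n = 1.331): cos²i = 0.25719 → i = 59.527°, r = 40.356°, D_min = 137.630°, rainbow angle = 42.370°.
Angular width = |41.357° − 42.370°| = 1.013°.

1.01°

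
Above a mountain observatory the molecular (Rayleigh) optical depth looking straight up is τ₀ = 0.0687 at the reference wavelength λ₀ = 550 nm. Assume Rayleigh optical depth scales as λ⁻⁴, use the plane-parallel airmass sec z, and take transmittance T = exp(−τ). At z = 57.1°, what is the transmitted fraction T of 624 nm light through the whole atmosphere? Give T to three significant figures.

sec 57.1° = 1.8410.
τ = 0.0687 × (550/624)⁴ × 1.8410 = 0.0687 × 0.6035 × 1.8410 = 0.0763.
T = exp(−0.0763) = 0.9265.

0.927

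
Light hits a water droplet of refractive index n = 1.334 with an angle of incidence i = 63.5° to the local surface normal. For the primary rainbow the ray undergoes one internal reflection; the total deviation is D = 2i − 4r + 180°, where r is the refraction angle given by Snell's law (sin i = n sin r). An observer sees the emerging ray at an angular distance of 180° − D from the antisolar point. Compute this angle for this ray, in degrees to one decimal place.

41.5°

sin r = sin 63.5° / 1.334 = 0.8949/1.334 = 0.6709; r = 42.13°.
D = 2·63.5° − 4·42.13° + 180° = 127.00° − 168.54° + 180° = 138.46°.
Angle from antisolar point = 180° − D = 41.54°.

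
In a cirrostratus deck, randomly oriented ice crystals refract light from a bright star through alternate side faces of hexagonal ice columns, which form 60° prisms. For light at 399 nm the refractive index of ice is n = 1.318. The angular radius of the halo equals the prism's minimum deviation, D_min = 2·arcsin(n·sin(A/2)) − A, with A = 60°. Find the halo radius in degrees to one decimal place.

n·sin(A/2) = 1.318 × sin 30° = 1.318 × 0.5000 = 0.6590.
D_min = 2·arcsin(0.6590) − 60° = 2 × 41.224° − 60° = 22.447°.

22.4°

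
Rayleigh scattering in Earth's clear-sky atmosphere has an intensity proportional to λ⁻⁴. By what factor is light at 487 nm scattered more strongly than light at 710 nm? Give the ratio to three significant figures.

4.52

Rayleigh scattering ∝ λ⁻⁴, so the ratio of coefficients is the inverse fourth power of the wavelength ratio.
σ(487)/σ(710) = (710/487)⁴ = (1.4579)⁴ = 4.518.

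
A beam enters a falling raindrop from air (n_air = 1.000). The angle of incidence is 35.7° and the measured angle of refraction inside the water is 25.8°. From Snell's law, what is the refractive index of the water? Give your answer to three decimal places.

1.341

n = sin θ_i / sin θ_r = sin 35.7° / sin 25.8° = 0.5835 / 0.4352 = 1.3408.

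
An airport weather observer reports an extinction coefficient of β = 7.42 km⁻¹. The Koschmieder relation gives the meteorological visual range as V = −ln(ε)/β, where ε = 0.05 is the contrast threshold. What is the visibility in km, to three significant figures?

V = −ln(0.05) / 7.42 = 2.996 / 7.42 = 0.4037 km.

0.404 km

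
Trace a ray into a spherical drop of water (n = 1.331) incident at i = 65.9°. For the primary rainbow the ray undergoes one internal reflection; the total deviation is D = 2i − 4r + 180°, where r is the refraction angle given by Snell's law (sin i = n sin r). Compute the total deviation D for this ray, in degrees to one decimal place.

138.6°

sin r = sin 65.9° / 1.331 = 0.9128/1.331 = 0.6858; r = 43.30°.
D = 2·65.9° − 4·43.30° + 180° = 131.80° − 173.20° + 180° = 138.60°.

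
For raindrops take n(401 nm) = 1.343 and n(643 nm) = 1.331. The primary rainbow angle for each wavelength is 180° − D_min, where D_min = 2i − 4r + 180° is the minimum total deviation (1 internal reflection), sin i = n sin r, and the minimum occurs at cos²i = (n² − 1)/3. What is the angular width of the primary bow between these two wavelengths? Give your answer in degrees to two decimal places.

At 401 nm (n = 1.343): cos²i = 0.26788 → i = 58.830°, r = 39.577°, D_min = 139.354°, rainbow angle = 40.646°.
At 643 nm (n = 1.331): cos²i = 0.25719 → i = 59.527°, r = 40.356°, D_min = 137.630°, rainbow angle = 42.370°.
Angular width = |40.646° − 42.370°| = 1.724°.

1.72°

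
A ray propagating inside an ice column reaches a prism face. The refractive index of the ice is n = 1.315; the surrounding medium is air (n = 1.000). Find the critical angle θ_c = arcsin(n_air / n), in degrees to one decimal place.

49.5°

sin θ_c = n_air / n = 1.000 / 1.315 = 0.7605.
θ_c = arcsin(0.7605) = 49.50°.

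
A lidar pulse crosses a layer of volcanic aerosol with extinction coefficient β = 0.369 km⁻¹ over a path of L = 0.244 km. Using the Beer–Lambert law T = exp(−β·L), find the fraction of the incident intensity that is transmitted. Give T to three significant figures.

τ = β·L = 0.369 × 0.244 = 0.0900.
T = exp(−0.0900) = 0.9139.

0.914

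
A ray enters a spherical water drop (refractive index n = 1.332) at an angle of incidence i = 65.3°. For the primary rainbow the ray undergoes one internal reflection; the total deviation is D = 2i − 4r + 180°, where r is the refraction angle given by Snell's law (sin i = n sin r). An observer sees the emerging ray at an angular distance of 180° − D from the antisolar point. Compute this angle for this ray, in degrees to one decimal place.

41.4°

sin r = sin 65.3° / 1.332 = 0.9085/1.332 = 0.6821; r = 43.01°.
D = 2·65.3° − 4·43.01° + 180° = 130.60° − 172.02° + 180° = 138.58°.
Angle from antisolar point = 180° − D = 41.42°.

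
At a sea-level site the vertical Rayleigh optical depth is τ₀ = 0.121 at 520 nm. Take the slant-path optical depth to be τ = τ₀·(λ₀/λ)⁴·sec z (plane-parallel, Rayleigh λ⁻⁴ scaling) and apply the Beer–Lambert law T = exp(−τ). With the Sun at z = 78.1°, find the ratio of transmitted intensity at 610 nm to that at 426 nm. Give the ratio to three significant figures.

Airmass: sec 78.1° = 4.8496.
τ(610 nm) = 0.121 × (520/610)⁴ × 4.8496 = 0.121 × 0.5281 × 4.8496 = 0.3099.
τ(426 nm) = 0.121 × (520/426)⁴ × 4.8496 = 0.121 × 2.2201 × 4.8496 = 1.3028.
T(610)/T(426) = exp(τ_B − τ_A) = exp(0.9929) = 2.6990.

2.70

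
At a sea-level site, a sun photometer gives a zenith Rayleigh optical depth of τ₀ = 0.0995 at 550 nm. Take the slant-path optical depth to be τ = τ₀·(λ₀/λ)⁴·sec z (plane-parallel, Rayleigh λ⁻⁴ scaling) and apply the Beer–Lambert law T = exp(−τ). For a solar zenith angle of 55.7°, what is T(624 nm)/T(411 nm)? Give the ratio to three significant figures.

1.58

Airmass: sec 55.7° = 1.7745.
τ(624 nm) = 0.0995 × (550/624)⁴ × 1.7745 = 0.0995 × 0.6035 × 1.7745 = 0.1066.
τ(411 nm) = 0.0995 × (550/411)⁴ × 1.7745 = 0.0995 × 3.2069 × 1.7745 = 0.5662.
T(624)/T(411) = exp(τ_B − τ_A) = exp(0.4597) = 1.5835.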